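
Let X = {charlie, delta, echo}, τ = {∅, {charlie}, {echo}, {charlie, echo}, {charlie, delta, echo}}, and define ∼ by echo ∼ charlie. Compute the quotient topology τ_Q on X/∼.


X/∼ = {[charlie=echo], [delta]}; |τ_Q| = 3.

Equivalence classes: [charlie=echo], [delta].
Quotient map π: X → X/∼ sends charlie ↦ [charlie=echo], delta ↦ [delta], echo ↦ [charlie=echo].
For each subset V ⊆ X/∼, compute π^{-1}(V) ⊆ X and check whether π^{-1}(V) ∈ τ. V is open in τ_Q iff π^{-1}(V) ∈ τ.
  V = {}: π^{-1}(V) = ∅ ∈ τ ✓.
  V = {[charlie=echo]}: π^{-1}(V) = {charlie, echo} ∈ τ ✓.
  V = {[delta]}: π^{-1}(V) = {delta} ∉ τ ✗.
  V = {[charlie=echo], [delta]}: π^{-1}(V) = {charlie, delta, echo} ∈ τ ✓.
Open sets in the quotient: τ_Q = {{}, {[charlie=echo]}, {[charlie=echo], [delta]}} (3 elements).


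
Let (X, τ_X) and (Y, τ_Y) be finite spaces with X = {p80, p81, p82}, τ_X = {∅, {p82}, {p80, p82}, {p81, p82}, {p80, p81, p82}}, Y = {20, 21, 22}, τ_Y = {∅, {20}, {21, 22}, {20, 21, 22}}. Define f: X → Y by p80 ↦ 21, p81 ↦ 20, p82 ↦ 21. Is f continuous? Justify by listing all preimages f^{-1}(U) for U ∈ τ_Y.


f is NOT continuous.

Compute f^{-1}(U) for each U ∈ τ_Y:
  U = ∅: f^{-1}(U) = ∅ ∈ τ_X ✓.
  U = {20}: f^{-1}(U) = {p81} ∉ τ_X ✗.
  U = {21, 22}: f^{-1}(U) = {p80, p82} ∈ τ_X ✓.
  U = {20, 21, 22}: f^{-1}(U) = {p80, p81, p82} ∈ τ_X ✓.
Found U = {20} with f^{-1}(U) = {p81} not in τ_X. Therefore f is NOT continuous.


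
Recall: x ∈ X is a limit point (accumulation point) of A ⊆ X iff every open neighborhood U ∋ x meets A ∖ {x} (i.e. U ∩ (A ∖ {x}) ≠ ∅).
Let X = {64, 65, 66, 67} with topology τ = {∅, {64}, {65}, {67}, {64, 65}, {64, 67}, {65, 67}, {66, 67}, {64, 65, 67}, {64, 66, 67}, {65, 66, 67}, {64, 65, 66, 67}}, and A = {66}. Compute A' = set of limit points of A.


A' = ∅

For each x ∈ X, list the open sets U ∈ τ with x ∈ U, then check whether U ∩ (A ∖ {x}) ≠ ∅ for every such U.
  x = 64: open {64} ∋ x has {64} ∩ (A ∖ {64}) = ∅, so x is NOT a limit point.
  x = 65: open {65} ∋ x has {65} ∩ (A ∖ {65}) = ∅, so x is NOT a limit point.
  x = 66: open {66, 67} ∋ x has {66, 67} ∩ (A ∖ {66}) = ∅, so x is NOT a limit point.
  x = 67: open {67} ∋ x has {67} ∩ (A ∖ {67}) = ∅, so x is NOT a limit point.
Collecting: A' = ∅.


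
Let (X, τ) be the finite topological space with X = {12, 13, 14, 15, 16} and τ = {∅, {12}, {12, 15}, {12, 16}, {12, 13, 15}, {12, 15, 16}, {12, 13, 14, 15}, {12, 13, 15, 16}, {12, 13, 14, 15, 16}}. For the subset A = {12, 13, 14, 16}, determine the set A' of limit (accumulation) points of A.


A' = {13, 14, 15, 16}

For each x ∈ X, list the open sets U ∈ τ with x ∈ U, then check whether U ∩ (A ∖ {x}) ≠ ∅ for every such U.
  x = 12: open {12} ∋ x has {12} ∩ (A ∖ {12}) = ∅, so x is NOT a limit point.
  x = 13: opens ∋ x are {12, 13, 15}, {12, 13, 14, 15}, {12, 13, 15, 16}, {12, 13, 14, 15, 16}; each meets A ∖ {13}, so x IS a limit point.
  x = 14: opens ∋ x are {12, 13, 14, 15}, {12, 13, 14, 15, 16}; each meets A ∖ {14}, so x IS a limit point.
  x = 15: opens ∋ x are {12, 15}, {12, 13, 15}, {12, 15, 16}, {12, 13, 14, 15}, {12, 13, 15, 16}, {12, 13, 14, 15, 16}; each meets A ∖ {15}, so x IS a limit point.
  x = 16: opens ∋ x are {12, 16}, {12, 15, 16}, {12, 13, 15, 16}, {12, 13, 14, 15, 16}; each meets A ∖ {16}, so x IS a limit point.
Collecting: A' = {13, 14, 15, 16}.


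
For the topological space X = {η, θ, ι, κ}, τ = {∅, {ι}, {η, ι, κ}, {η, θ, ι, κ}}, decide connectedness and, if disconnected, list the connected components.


(X, τ) is connected.

Find clopen sets (U ∈ τ with X ∖ U ∈ τ):
  U = ∅, X ∖ U = {η, θ, ι, κ} — both open, so U is clopen.
  U = {η, θ, ι, κ}, X ∖ U = ∅ — both open, so U is clopen.
Only trivial clopens (∅ and X) exist, so (X, τ) is connected.
Compute connected components by grouping points that agree on all clopens:
  component: {η, θ, ι, κ}


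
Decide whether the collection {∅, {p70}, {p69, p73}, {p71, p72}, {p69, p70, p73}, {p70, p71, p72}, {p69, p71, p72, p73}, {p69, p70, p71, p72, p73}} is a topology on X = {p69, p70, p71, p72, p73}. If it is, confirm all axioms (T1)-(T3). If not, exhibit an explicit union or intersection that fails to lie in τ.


τ IS a topology on X.

Axiom (T1): ∅ ∈ τ? Yes; X ∈ τ? Yes.
Axiom (T2/T3): check pairwise unions and intersections of members of τ.
All pairwise intersections and unions checked — each lies in τ. Therefore τ satisfies (T1), (T2), (T3): it IS a topology on X.


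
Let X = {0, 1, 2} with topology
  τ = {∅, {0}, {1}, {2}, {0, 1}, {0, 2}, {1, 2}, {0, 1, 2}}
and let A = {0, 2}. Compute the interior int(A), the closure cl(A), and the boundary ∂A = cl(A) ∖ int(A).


int(A) = {0, 2}, cl(A) = {0, 2}, ∂A = ∅.

Closed sets in (X, τ) are complements of opens:
  closed(X, τ) = {∅, {0}, {1}, {2}, {0, 1}, {0, 2}, {1, 2}, {0, 1, 2}}.
int(A) = ⋃ {U ∈ τ : U ⊆ A}. Opens contained in A: ∅, {0}, {2}, {0, 2}.
Taking the union of these: int(A) = {0, 2}.
cl(A) = ⋂ {C closed : A ⊆ C}. Closed sets containing A: {0, 2}, {0, 1, 2}.
Intersecting these: cl(A) = {0, 2}.
∂A = cl(A) ∖ int(A) = {0, 2} ∖ {0, 2} = ∅.


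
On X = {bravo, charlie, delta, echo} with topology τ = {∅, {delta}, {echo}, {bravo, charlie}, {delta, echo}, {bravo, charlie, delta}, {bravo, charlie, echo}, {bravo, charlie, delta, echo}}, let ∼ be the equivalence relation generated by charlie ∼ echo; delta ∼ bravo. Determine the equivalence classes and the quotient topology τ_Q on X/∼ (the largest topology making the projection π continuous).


X/∼ = {[bravo=delta], [charlie=echo]}; |τ_Q| = 2.

Equivalence classes: [bravo=delta], [charlie=echo].
Quotient map π: X → X/∼ sends bravo ↦ [bravo=delta], charlie ↦ [charlie=echo], delta ↦ [bravo=delta], echo ↦ [charlie=echo].
For each subset V ⊆ X/∼, compute π^{-1}(V) ⊆ X and check whether π^{-1}(V) ∈ τ. V is open in τ_Q iff π^{-1}(V) ∈ τ.
  V = {}: π^{-1}(V) = ∅ ∈ τ ✓.
  V = {[bravo=delta]}: π^{-1}(V) = {bravo, delta} ∉ τ ✗.
  V = {[charlie=echo]}: π^{-1}(V) = {charlie, echo} ∉ τ ✗.
  V = {[bravo=delta], [charlie=echo]}: π^{-1}(V) = {bravo, charlie, delta, echo} ∈ τ ✓.
Open sets in the quotient: τ_Q = {{}, {[bravo=delta], [charlie=echo]}} (2 elements).


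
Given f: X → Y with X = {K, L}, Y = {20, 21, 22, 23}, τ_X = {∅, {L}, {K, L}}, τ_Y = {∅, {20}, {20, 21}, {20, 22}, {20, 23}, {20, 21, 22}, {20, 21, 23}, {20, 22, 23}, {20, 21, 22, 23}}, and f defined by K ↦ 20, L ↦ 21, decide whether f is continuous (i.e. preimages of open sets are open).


f is NOT continuous.

Compute f^{-1}(U) for each U ∈ τ_Y:
  U = ∅: f^{-1}(U) = ∅ ∈ τ_X ✓.
  U = {20}: f^{-1}(U) = {K} ∉ τ_X ✗.
  U = {20, 21}: f^{-1}(U) = {K, L} ∈ τ_X ✓.
  U = {20, 22}: f^{-1}(U) = {K} ∉ τ_X ✗.
  U = {20, 23}: f^{-1}(U) = {K} ∉ τ_X ✗.
  U = {20, 21, 22}: f^{-1}(U) = {K, L} ∈ τ_X ✓.
  U = {20, 21, 23}: f^{-1}(U) = {K, L} ∈ τ_X ✓.
  U = {20, 22, 23}: f^{-1}(U) = {K} ∉ τ_X ✗.
  U = {20, 21, 22, 23}: f^{-1}(U) = {K, L} ∈ τ_X ✓.
Found U = {20} with f^{-1}(U) = {K} not in τ_X. Therefore f is NOT continuous.


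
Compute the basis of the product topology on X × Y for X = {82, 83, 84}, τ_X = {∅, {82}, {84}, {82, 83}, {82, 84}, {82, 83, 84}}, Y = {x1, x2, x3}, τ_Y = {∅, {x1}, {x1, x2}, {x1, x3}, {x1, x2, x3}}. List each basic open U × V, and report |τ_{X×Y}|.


Basis B = {∅ × ∅, {82} × {x1}, {84} × {x1}, {82} × {x1, x2}, {82} × {x1, x3}, {82, 83} × {x1}, {82, 84} × {x1}, {84} × {x1, x2}, {84} × {x1, x3}, {82} × {x1, x2, x3}, {82, 83, 84} × {x1}, {84} × {x1, x2, x3}, {82, 83} × {x1, x2}, {82, 84} × {x1, x2}, {82, 83} × {x1, x3}, {82, 84} × {x1, x3}, {82, 83} × {x1, x2, x3}, {82, 84} × {x1, x2, x3}, {82, 83, 84} × {x1, x2}, {82, 83, 84} × {x1, x3}, {82, 83, 84} × {x1, x2, x3}}; |τ_{X×Y}| = 70.

Enumerate products U × V with U ∈ τ_X, V ∈ τ_Y (deduplicated):
  ∅ × ∅ = {} (∅)
  {82} × {x1} = {(82,x1)}
  {84} × {x1} = {(84,x1)}
  {82} × {x1, x2} = {(82,x1), (82,x2)}
  {82} × {x1, x3} = {(82,x1), (82,x3)}
  {82, 83} × {x1} = {(82,x1), (83,x1)}
  {82, 84} × {x1} = {(82,x1), (84,x1)}
  {84} × {x1, x2} = {(84,x1), (84,x2)}
  {84} × {x1, x3} = {(84,x1), (84,x3)}
  {82} × {x1, x2, x3} = {(82,x1), (82,x2), (82,x3)}
  {82, 83, 84} × {x1} = {(82,x1), (83,x1), (84,x1)}
  {84} × {x1, x2, x3} = {(84,x1), (84,x2), (84,x3)}
  {82, 83} × {x1, x2} = {(82,x1), (82,x2), (83,x1), (83,x2)}
  {82, 84} × {x1, x2} = {(82,x1), (82,x2), (84,x1), (84,x2)}
  {82, 83} × {x1, x3} = {(82,x1), (82,x3), (83,x1), (83,x3)}
  {82, 84} × {x1, x3} = {(82,x1), (82,x3), (84,x1), (84,x3)}
  {82, 83} × {x1, x2, x3} = {(82,x1), (82,x2), (82,x3), (83,x1), (83,x2), (83,x3)}
  {82, 84} × {x1, x2, x3} = {(82,x1), (82,x2), (82,x3), (84,x1), (84,x2), (84,x3)}
  {82, 83, 84} × {x1, x2} = {(82,x1), (82,x2), (83,x1), (83,x2), (84,x1), (84,x2)}
  {82, 83, 84} × {x1, x3} = {(82,x1), (82,x3), (83,x1), (83,x3), (84,x1), (84,x3)}
  {82, 83, 84} × {x1, x2, x3} = {(82,x1), (82,x2), (82,x3), (83,x1), (83,x2), (83,x3), (84,x1), (84,x2), (84,x3)}
These 21 distinct sets form the basis B.
Close under arbitrary unions to get τ_{X×Y}; counting gives |τ_{X×Y}| = 70.


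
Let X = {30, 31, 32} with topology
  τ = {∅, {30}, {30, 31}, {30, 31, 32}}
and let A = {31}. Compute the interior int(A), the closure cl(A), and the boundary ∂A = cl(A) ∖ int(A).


int(A) = ∅, cl(A) = {31, 32}, ∂A = {31, 32}.

Closed sets in (X, τ) are complements of opens:
  closed(X, τ) = {∅, {32}, {31, 32}, {30, 31, 32}}.
int(A) = ⋃ {U ∈ τ : U ⊆ A}. Opens contained in A: ∅.
Taking the union of these: int(A) = ∅.
cl(A) = ⋂ {C closed : A ⊆ C}. Closed sets containing A: {31, 32}, {30, 31, 32}.
Intersecting these: cl(A) = {31, 32}.
∂A = cl(A) ∖ int(A) = {31, 32} ∖ ∅ = {31, 32}.


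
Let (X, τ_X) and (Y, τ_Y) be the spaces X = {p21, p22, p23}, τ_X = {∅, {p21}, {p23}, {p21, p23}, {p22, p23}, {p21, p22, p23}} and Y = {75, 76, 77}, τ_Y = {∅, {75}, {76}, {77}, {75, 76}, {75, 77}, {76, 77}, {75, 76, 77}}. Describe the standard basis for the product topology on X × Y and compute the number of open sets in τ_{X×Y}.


Basis B = {∅ × ∅, {p21} × {75}, {p21} × {76}, {p21} × {77}, {p23} × {75}, {p23} × {76}, {p23} × {77}, {p21} × {75, 76}, {p21} × {75, 77}, {p21, p23} × {75}, {p21} × {76, 77}, {p21, p23} × {76}, {p21, p23} × {77}, {p22, p23} × {75}, {p22, p23} × {76}, {p22, p23} × {77}, {p23} × {75, 76}, {p23} × {75, 77}, {p23} × {76, 77}, {p21} × {75, 76, 77}, {p21, p22, p23} × {75}, {p21, p22, p23} × {76}, {p21, p22, p23} × {77}, {p23} × {75, 76, 77}, {p21, p23} × {75, 76}, {p21, p23} × {75, 77}, {p21, p23} × {76, 77}, {p22, p23} × {75, 76}, {p22, p23} × {75, 77}, {p22, p23} × {76, 77}, {p21, p23} × {75, 76, 77}, {p21, p22, p23} × {75, 76}, {p21, p22, p23} × {75, 77}, {p21, p22, p23} × {76, 77}, {p22, p23} × {75, 76, 77}, {p21, p22, p23} × {75, 76, 77}}; |τ_{X×Y}| = 216.

Enumerate products U × V with U ∈ τ_X, V ∈ τ_Y (deduplicated):
  ∅ × ∅ = {} (∅)
  {p21} × {75} = {(p21,75)}
  {p21} × {76} = {(p21,76)}
  {p21} × {77} = {(p21,77)}
  {p23} × {75} = {(p23,75)}
  {p23} × {76} = {(p23,76)}
  {p23} × {77} = {(p23,77)}
  {p21} × {75, 76} = {(p21,75), (p21,76)}
  {p21} × {75, 77} = {(p21,75), (p21,77)}
  {p21, p23} × {75} = {(p21,75), (p23,75)}
  {p21} × {76, 77} = {(p21,76), (p21,77)}
  {p21, p23} × {76} = {(p21,76), (p23,76)}
  {p21, p23} × {77} = {(p21,77), (p23,77)}
  {p22, p23} × {75} = {(p22,75), (p23,75)}
  {p22, p23} × {76} = {(p22,76), (p23,76)}
  {p22, p23} × {77} = {(p22,77), (p23,77)}
  {p23} × {75, 76} = {(p23,75), (p23,76)}
  {p23} × {75, 77} = {(p23,75), (p23,77)}
  {p23} × {76, 77} = {(p23,76), (p23,77)}
  {p21} × {75, 76, 77} = {(p21,75), (p21,76), (p21,77)}
  {p21, p22, p23} × {75} = {(p21,75), (p22,75), (p23,75)}
  {p21, p22, p23} × {76} = {(p21,76), (p22,76), (p23,76)}
  {p21, p22, p23} × {77} = {(p21,77), (p22,77), (p23,77)}
  {p23} × {75, 76, 77} = {(p23,75), (p23,76), (p23,77)}
  {p21, p23} × {75, 76} = {(p21,75), (p21,76), (p23,75), (p23,76)}
  {p21, p23} × {75, 77} = {(p21,75), (p21,77), (p23,75), (p23,77)}
  {p21, p23} × {76, 77} = {(p21,76), (p21,77), (p23,76), (p23,77)}
  {p22, p23} × {75, 76} = {(p22,75), (p22,76), (p23,75), (p23,76)}
  {p22, p23} × {75, 77} = {(p22,75), (p22,77), (p23,75), (p23,77)}
  {p22, p23} × {76, 77} = {(p22,76), (p22,77), (p23,76), (p23,77)}
  {p21, p23} × {75, 76, 77} = {(p21,75), (p21,76), (p21,77), (p23,75), (p23,76), (p23,77)}
  {p21, p22, p23} × {75, 76} = {(p21,75), (p21,76), (p22,75), (p22,76), (p23,75), (p23,76)}
  {p21, p22, p23} × {75, 77} = {(p21,75), (p21,77), (p22,75), (p22,77), (p23,75), (p23,77)}
  {p21, p22, p23} × {76, 77} = {(p21,76), (p21,77), (p22,76), (p22,77), (p23,76), (p23,77)}
  {p22, p23} × {75, 76, 77} = {(p22,75), (p22,76), (p22,77), (p23,75), (p23,76), (p23,77)}
  {p21, p22, p23} × {75, 76, 77} = {(p21,75), (p21,76), (p21,77), (p22,75), (p22,76), (p22,77), (p23,75), (p23,76), (p23,77)}
These 36 distinct sets form the basis B.
Close under arbitrary unions to get τ_{X×Y}; counting gives |τ_{X×Y}| = 216.


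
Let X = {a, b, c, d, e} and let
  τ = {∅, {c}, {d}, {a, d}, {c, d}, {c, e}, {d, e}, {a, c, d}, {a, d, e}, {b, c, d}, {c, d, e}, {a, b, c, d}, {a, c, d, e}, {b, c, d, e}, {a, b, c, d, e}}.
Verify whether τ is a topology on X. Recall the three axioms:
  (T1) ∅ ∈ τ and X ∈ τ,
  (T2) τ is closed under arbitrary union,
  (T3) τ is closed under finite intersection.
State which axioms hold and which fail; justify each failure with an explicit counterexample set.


τ is NOT a topology on X.

Axiom (T1): ∅ ∈ τ? Yes; X ∈ τ? Yes.
Axiom (T2/T3): check pairwise unions and intersections of members of τ.
Counterexample for (T3): {c, e} ∩ {d, e} = {e} ∉ τ. Therefore τ is NOT a topology.


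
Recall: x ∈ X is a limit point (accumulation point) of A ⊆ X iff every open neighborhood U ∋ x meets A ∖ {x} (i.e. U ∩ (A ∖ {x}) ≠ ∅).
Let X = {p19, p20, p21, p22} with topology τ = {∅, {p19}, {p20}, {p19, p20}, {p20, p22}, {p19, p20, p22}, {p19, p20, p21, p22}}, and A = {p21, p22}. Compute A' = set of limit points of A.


A' = {p21}

For each x ∈ X, list the open sets U ∈ τ with x ∈ U, then check whether U ∩ (A ∖ {x}) ≠ ∅ for every such U.
  x = p19: open {p19} ∋ x has {p19} ∩ (A ∖ {p19}) = ∅, so x is NOT a limit point.
  x = p20: open {p20} ∋ x has {p20} ∩ (A ∖ {p20}) = ∅, so x is NOT a limit point.
  x = p21: opens ∋ x are {p19, p20, p21, p22}; each meets A ∖ {p21}, so x IS a limit point.
  x = p22: open {p20, p22} ∋ x has {p20, p22} ∩ (A ∖ {p22}) = ∅, so x is NOT a limit point.
Collecting: A' = {p21}.


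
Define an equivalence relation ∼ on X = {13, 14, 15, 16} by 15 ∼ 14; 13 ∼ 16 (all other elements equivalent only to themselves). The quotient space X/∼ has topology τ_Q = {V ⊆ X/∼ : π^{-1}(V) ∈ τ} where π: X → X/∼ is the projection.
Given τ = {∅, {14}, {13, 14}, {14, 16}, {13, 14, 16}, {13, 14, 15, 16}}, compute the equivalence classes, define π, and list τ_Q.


X/∼ = {[13=16], [14=15]}; |τ_Q| = 2.

Equivalence classes: [13=16], [14=15].
Quotient map π: X → X/∼ sends 13 ↦ [13=16], 14 ↦ [14=15], 15 ↦ [14=15], 16 ↦ [13=16].
For each subset V ⊆ X/∼, compute π^{-1}(V) ⊆ X and check whether π^{-1}(V) ∈ τ. V is open in τ_Q iff π^{-1}(V) ∈ τ.
  V = {}: π^{-1}(V) = ∅ ∈ τ ✓.
  V = {[13=16]}: π^{-1}(V) = {13, 16} ∉ τ ✗.
  V = {[14=15]}: π^{-1}(V) = {14, 15} ∉ τ ✗.
  V = {[13=16], [14=15]}: π^{-1}(V) = {13, 14, 15, 16} ∈ τ ✓.
Open sets in the quotient: τ_Q = {{}, {[13=16], [14=15]}} (2 elements).


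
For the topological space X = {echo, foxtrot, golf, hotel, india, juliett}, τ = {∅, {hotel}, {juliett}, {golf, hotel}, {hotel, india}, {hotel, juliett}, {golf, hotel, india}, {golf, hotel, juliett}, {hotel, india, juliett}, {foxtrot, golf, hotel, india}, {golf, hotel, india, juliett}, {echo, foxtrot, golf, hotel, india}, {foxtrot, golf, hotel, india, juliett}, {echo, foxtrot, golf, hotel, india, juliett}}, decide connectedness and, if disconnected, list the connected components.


(X, τ) is disconnected; components = [{juliett}, {echo, foxtrot, golf, hotel, india}].

Find clopen sets (U ∈ τ with X ∖ U ∈ τ):
  U = ∅, X ∖ U = {echo, foxtrot, golf, hotel, india, juliett} — both open, so U is clopen.
  U = {juliett}, X ∖ U = {echo, foxtrot, golf, hotel, india} — both open, so U is clopen.
  U = {echo, foxtrot, golf, hotel, india}, X ∖ U = {juliett} — both open, so U is clopen.
  U = {echo, foxtrot, golf, hotel, india, juliett}, X ∖ U = ∅ — both open, so U is clopen.
Nontrivial clopen(s) exist: e.g. {juliett}. So (X, τ) is disconnected.
Compute connected components by grouping points that agree on all clopens:
  component: {juliett}
  component: {echo, foxtrot, golf, hotel, india}


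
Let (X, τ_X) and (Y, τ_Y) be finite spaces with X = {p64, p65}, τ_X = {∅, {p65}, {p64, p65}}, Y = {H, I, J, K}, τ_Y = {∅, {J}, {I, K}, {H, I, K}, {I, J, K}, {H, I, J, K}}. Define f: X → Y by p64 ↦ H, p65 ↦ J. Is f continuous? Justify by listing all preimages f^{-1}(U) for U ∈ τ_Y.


f is NOT continuous.

Compute f^{-1}(U) for each U ∈ τ_Y:
  U = ∅: f^{-1}(U) = ∅ ∈ τ_X ✓.
  U = {J}: f^{-1}(U) = {p65} ∈ τ_X ✓.
  U = {I, K}: f^{-1}(U) = ∅ ∈ τ_X ✓.
  U = {H, I, K}: f^{-1}(U) = {p64} ∉ τ_X ✗.
  U = {I, J, K}: f^{-1}(U) = {p65} ∈ τ_X ✓.
  U = {H, I, J, K}: f^{-1}(U) = {p64, p65} ∈ τ_X ✓.
Found U = {H, I, K} with f^{-1}(U) = {p64} not in τ_X. Therefore f is NOT continuous.


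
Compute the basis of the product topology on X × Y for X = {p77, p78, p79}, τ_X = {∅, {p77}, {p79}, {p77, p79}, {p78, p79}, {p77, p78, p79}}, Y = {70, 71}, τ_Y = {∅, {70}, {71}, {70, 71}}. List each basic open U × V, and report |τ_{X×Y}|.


Basis B = {∅ × ∅, {p77} × {70}, {p77} × {71}, {p79} × {70}, {p79} × {71}, {p77} × {70, 71}, {p77, p79} × {70}, {p77, p79} × {71}, {p78, p79} × {70}, {p78, p79} × {71}, {p79} × {70, 71}, {p77, p78, p79} × {70}, {p77, p78, p79} × {71}, {p77, p79} × {70, 71}, {p78, p79} × {70, 71}, {p77, p78, p79} × {70, 71}}; |τ_{X×Y}| = 36.

Enumerate products U × V with U ∈ τ_X, V ∈ τ_Y (deduplicated):
  ∅ × ∅ = {} (∅)
  {p77} × {70} = {(p77,70)}
  {p77} × {71} = {(p77,71)}
  {p79} × {70} = {(p79,70)}
  {p79} × {71} = {(p79,71)}
  {p77} × {70, 71} = {(p77,70), (p77,71)}
  {p77, p79} × {70} = {(p77,70), (p79,70)}
  {p77, p79} × {71} = {(p77,71), (p79,71)}
  {p78, p79} × {70} = {(p78,70), (p79,70)}
  {p78, p79} × {71} = {(p78,71), (p79,71)}
  {p79} × {70, 71} = {(p79,70), (p79,71)}
  {p77, p78, p79} × {70} = {(p77,70), (p78,70), (p79,70)}
  {p77, p78, p79} × {71} = {(p77,71), (p78,71), (p79,71)}
  {p77, p79} × {70, 71} = {(p77,70), (p77,71), (p79,70), (p79,71)}
  {p78, p79} × {70, 71} = {(p78,70), (p78,71), (p79,70), (p79,71)}
  {p77, p78, p79} × {70, 71} = {(p77,70), (p77,71), (p78,70), (p78,71), (p79,70), (p79,71)}
These 16 distinct sets form the basis B.
Close under arbitrary unions to get τ_{X×Y}; counting gives |τ_{X×Y}| = 36.


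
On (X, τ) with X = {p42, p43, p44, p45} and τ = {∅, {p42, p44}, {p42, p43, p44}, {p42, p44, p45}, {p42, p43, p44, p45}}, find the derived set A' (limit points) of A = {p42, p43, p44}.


A' = {p42, p43, p44, p45}

For each x ∈ X, list the open sets U ∈ τ with x ∈ U, then check whether U ∩ (A ∖ {x}) ≠ ∅ for every such U.
  x = p42: opens ∋ x are {p42, p44}, {p42, p43, p44}, {p42, p44, p45}, {p42, p43, p44, p45}; each meets A ∖ {p42}, so x IS a limit point.
  x = p43: opens ∋ x are {p42, p43, p44}, {p42, p43, p44, p45}; each meets A ∖ {p43}, so x IS a limit point.
  x = p44: opens ∋ x are {p42, p44}, {p42, p43, p44}, {p42, p44, p45}, {p42, p43, p44, p45}; each meets A ∖ {p44}, so x IS a limit point.
  x = p45: opens ∋ x are {p42, p44, p45}, {p42, p43, p44, p45}; each meets A ∖ {p45}, so x IS a limit point.
Collecting: A' = {p42, p43, p44, p45}.


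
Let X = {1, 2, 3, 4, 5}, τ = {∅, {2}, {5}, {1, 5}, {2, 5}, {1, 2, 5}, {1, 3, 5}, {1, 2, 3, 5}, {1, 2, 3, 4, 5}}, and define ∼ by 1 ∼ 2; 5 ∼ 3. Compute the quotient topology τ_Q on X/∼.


X/∼ = {[1=2], [3=5], [4]}; |τ_Q| = 3.

Equivalence classes: [1=2], [3=5], [4].
Quotient map π: X → X/∼ sends 1 ↦ [1=2], 2 ↦ [1=2], 3 ↦ [3=5], 4 ↦ [4], 5 ↦ [3=5].
For each subset V ⊆ X/∼, compute π^{-1}(V) ⊆ X and check whether π^{-1}(V) ∈ τ. V is open in τ_Q iff π^{-1}(V) ∈ τ.
  V = {}: π^{-1}(V) = ∅ ∈ τ ✓.
  V = {[1=2]}: π^{-1}(V) = {1, 2} ∉ τ ✗.
  V = {[3=5]}: π^{-1}(V) = {3, 5} ∉ τ ✗.
  V = {[1=2], [3=5]}: π^{-1}(V) = {1, 2, 3, 5} ∈ τ ✓.
  V = {[4]}: π^{-1}(V) = {4} ∉ τ ✗.
  V = {[1=2], [4]}: π^{-1}(V) = {1, 2, 4} ∉ τ ✗.
  V = {[3=5], [4]}: π^{-1}(V) = {3, 4, 5} ∉ τ ✗.
  V = {[1=2], [3=5], [4]}: π^{-1}(V) = {1, 2, 3, 4, 5} ∈ τ ✓.
Open sets in the quotient: τ_Q = {{}, {[1=2], [3=5]}, {[1=2], [3=5], [4]}} (3 elements).


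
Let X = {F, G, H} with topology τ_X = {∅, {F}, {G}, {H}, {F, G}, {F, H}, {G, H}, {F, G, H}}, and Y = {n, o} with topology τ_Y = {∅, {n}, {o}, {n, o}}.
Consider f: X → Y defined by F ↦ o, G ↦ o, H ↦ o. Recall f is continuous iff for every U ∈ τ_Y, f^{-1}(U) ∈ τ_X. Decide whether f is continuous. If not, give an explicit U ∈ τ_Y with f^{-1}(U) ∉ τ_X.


f IS continuous.

Compute f^{-1}(U) for each U ∈ τ_Y:
  U = ∅: f^{-1}(U) = ∅ ∈ τ_X ✓.
  U = {n}: f^{-1}(U) = ∅ ∈ τ_X ✓.
  U = {o}: f^{-1}(U) = {F, G, H} ∈ τ_X ✓.
  U = {n, o}: f^{-1}(U) = {F, G, H} ∈ τ_X ✓.
Every preimage lies in τ_X, so f IS continuous.


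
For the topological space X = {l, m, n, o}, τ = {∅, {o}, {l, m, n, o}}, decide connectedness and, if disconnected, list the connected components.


(X, τ) is connected.

Find clopen sets (U ∈ τ with X ∖ U ∈ τ):
  U = ∅, X ∖ U = {l, m, n, o} — both open, so U is clopen.
  U = {l, m, n, o}, X ∖ U = ∅ — both open, so U is clopen.
Only trivial clopens (∅ and X) exist, so (X, τ) is connected.
Compute connected components by grouping points that agree on all clopens:
  component: {l, m, n, o}


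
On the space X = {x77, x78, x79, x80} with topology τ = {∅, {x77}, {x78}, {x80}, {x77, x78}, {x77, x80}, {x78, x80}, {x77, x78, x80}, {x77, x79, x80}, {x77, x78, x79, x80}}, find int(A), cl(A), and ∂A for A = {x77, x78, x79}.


int(A) = {x77, x78}, cl(A) = {x77, x78, x79}, ∂A = {x79}.

Closed sets in (X, τ) are complements of opens:
  closed(X, τ) = {∅, {x78}, {x79}, {x77, x79}, {x78, x79}, {x79, x80}, {x77, x78, x79}, {x77, x79, x80}, {x78, x79, x80}, {x77, x78, x79, x80}}.
int(A) = ⋃ {U ∈ τ : U ⊆ A}. Opens contained in A: ∅, {x77}, {x78}, {x77, x78}.
Taking the union of these: int(A) = {x77, x78}.
cl(A) = ⋂ {C closed : A ⊆ C}. Closed sets containing A: {x77, x78, x79}, {x77, x78, x79, x80}.
Intersecting these: cl(A) = {x77, x78, x79}.
∂A = cl(A) ∖ int(A) = {x77, x78, x79} ∖ {x77, x78} = {x79}.


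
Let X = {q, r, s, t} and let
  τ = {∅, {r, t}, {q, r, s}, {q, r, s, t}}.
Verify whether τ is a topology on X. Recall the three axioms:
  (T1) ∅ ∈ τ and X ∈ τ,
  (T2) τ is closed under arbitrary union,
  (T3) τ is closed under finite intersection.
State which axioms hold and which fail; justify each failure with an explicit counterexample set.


τ is NOT a topology on X.

Axiom (T1): ∅ ∈ τ? Yes; X ∈ τ? Yes.
Axiom (T2/T3): check pairwise unions and intersections of members of τ.
Counterexample for (T3): {r, t} ∩ {q, r, s} = {r} ∉ τ. Therefore τ is NOT a topology.


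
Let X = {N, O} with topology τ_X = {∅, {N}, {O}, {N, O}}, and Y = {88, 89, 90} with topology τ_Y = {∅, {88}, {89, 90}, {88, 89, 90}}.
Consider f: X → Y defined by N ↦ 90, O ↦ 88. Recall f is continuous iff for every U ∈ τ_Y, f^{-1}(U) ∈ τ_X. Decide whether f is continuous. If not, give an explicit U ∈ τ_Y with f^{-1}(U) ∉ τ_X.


f IS continuous.

Compute f^{-1}(U) for each U ∈ τ_Y:
  U = ∅: f^{-1}(U) = ∅ ∈ τ_X ✓.
  U = {88}: f^{-1}(U) = {O} ∈ τ_X ✓.
  U = {89, 90}: f^{-1}(U) = {N} ∈ τ_X ✓.
  U = {88, 89, 90}: f^{-1}(U) = {N, O} ∈ τ_X ✓.
Every preimage lies in τ_X, so f IS continuous.


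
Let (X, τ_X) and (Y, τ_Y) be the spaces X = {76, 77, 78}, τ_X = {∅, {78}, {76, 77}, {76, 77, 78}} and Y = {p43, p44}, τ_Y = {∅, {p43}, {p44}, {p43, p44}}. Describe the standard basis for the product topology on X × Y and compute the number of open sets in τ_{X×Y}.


Basis B = {∅ × ∅, {78} × {p43}, {78} × {p44}, {76, 77} × {p43}, {76, 77} × {p44}, {78} × {p43, p44}, {76, 77, 78} × {p43}, {76, 77, 78} × {p44}, {76, 77} × {p43, p44}, {76, 77, 78} × {p43, p44}}; |τ_{X×Y}| = 16.

Enumerate products U × V with U ∈ τ_X, V ∈ τ_Y (deduplicated):
  ∅ × ∅ = {} (∅)
  {78} × {p43} = {(78,p43)}
  {78} × {p44} = {(78,p44)}
  {76, 77} × {p43} = {(76,p43), (77,p43)}
  {76, 77} × {p44} = {(76,p44), (77,p44)}
  {78} × {p43, p44} = {(78,p43), (78,p44)}
  {76, 77, 78} × {p43} = {(76,p43), (77,p43), (78,p43)}
  {76, 77, 78} × {p44} = {(76,p44), (77,p44), (78,p44)}
  {76, 77} × {p43, p44} = {(76,p43), (76,p44), (77,p43), (77,p44)}
  {76, 77, 78} × {p43, p44} = {(76,p43), (76,p44), (77,p43), (77,p44), (78,p43), (78,p44)}
These 10 distinct sets form the basis B.
Close under arbitrary unions to get τ_{X×Y}; counting gives |τ_{X×Y}| = 16.


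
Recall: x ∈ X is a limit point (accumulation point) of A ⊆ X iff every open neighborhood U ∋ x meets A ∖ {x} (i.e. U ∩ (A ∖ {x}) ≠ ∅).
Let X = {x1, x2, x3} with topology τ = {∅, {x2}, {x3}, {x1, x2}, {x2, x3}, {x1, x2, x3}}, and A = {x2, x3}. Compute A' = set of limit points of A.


A' = {x1}

For each x ∈ X, list the open sets U ∈ τ with x ∈ U, then check whether U ∩ (A ∖ {x}) ≠ ∅ for every such U.
  x = x1: opens ∋ x are {x1, x2}, {x1, x2, x3}; each meets A ∖ {x1}, so x IS a limit point.
  x = x2: open {x2} ∋ x has {x2} ∩ (A ∖ {x2}) = ∅, so x is NOT a limit point.
  x = x3: open {x3} ∋ x has {x3} ∩ (A ∖ {x3}) = ∅, so x is NOT a limit point.
Collecting: A' = {x1}.


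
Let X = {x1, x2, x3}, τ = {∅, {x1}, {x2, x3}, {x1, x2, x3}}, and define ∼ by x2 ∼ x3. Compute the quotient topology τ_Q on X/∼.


X/∼ = {[x1], [x2=x3]}; |τ_Q| = 4.

Equivalence classes: [x1], [x2=x3].
Quotient map π: X → X/∼ sends x1 ↦ [x1], x2 ↦ [x2=x3], x3 ↦ [x2=x3].
For each subset V ⊆ X/∼, compute π^{-1}(V) ⊆ X and check whether π^{-1}(V) ∈ τ. V is open in τ_Q iff π^{-1}(V) ∈ τ.
  V = {}: π^{-1}(V) = ∅ ∈ τ ✓.
  V = {[x1]}: π^{-1}(V) = {x1} ∈ τ ✓.
  V = {[x2=x3]}: π^{-1}(V) = {x2, x3} ∈ τ ✓.
  V = {[x1], [x2=x3]}: π^{-1}(V) = {x1, x2, x3} ∈ τ ✓.
Open sets in the quotient: τ_Q = {{}, {[x1]}, {[x2=x3]}, {[x1], [x2=x3]}} (4 elements).


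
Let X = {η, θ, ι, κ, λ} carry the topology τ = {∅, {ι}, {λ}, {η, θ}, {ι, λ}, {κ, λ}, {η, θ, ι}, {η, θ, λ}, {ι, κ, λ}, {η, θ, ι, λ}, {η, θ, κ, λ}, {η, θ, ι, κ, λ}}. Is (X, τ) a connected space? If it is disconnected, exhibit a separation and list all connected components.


(X, τ) is disconnected; components = [{ι}, {η, θ}, {κ, λ}].

Find clopen sets (U ∈ τ with X ∖ U ∈ τ):
  U = ∅, X ∖ U = {η, θ, ι, κ, λ} — both open, so U is clopen.
  U = {ι}, X ∖ U = {η, θ, κ, λ} — both open, so U is clopen.
  U = {η, θ}, X ∖ U = {ι, κ, λ} — both open, so U is clopen.
  U = {κ, λ}, X ∖ U = {η, θ, ι} — both open, so U is clopen.
  U = {η, θ, ι}, X ∖ U = {κ, λ} — both open, so U is clopen.
  U = {ι, κ, λ}, X ∖ U = {η, θ} — both open, so U is clopen.
  U = {η, θ, κ, λ}, X ∖ U = {ι} — both open, so U is clopen.
  U = {η, θ, ι, κ, λ}, X ∖ U = ∅ — both open, so U is clopen.
Nontrivial clopen(s) exist: e.g. {η, θ, ι}. So (X, τ) is disconnected.
Compute connected components by grouping points that agree on all clopens:
  component: {ι}
  component: {η, θ}
  component: {κ, λ}


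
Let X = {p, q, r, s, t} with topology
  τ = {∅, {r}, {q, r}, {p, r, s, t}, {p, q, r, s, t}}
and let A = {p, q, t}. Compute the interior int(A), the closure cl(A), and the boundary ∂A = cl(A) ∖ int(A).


int(A) = ∅, cl(A) = {p, q, s, t}, ∂A = {p, q, s, t}.

Closed sets in (X, τ) are complements of opens:
  closed(X, τ) = {∅, {q}, {p, s, t}, {p, q, s, t}, {p, q, r, s, t}}.
int(A) = ⋃ {U ∈ τ : U ⊆ A}. Opens contained in A: ∅.
Taking the union of these: int(A) = ∅.
cl(A) = ⋂ {C closed : A ⊆ C}. Closed sets containing A: {p, q, s, t}, {p, q, r, s, t}.
Intersecting these: cl(A) = {p, q, s, t}.
∂A = cl(A) ∖ int(A) = {p, q, s, t} ∖ ∅ = {p, q, s, t}.


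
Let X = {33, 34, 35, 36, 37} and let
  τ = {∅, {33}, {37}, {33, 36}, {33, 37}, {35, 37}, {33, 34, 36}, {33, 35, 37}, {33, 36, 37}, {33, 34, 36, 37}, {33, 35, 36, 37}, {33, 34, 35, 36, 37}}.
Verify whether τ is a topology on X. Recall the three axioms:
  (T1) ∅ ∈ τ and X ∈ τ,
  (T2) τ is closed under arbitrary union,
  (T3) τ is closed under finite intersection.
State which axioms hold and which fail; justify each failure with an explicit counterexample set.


τ IS a topology on X.

Axiom (T1): ∅ ∈ τ? Yes; X ∈ τ? Yes.
Axiom (T2/T3): check pairwise unions and intersections of members of τ.
All pairwise intersections and unions checked — each lies in τ. Therefore τ satisfies (T1), (T2), (T3): it IS a topology on X.


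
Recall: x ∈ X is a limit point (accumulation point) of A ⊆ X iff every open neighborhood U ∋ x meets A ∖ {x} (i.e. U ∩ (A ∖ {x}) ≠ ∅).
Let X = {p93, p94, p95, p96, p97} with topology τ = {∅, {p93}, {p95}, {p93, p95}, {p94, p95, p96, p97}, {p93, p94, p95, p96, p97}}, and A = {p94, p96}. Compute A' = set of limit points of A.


A' = {p94, p96, p97}

For each x ∈ X, list the open sets U ∈ τ with x ∈ U, then check whether U ∩ (A ∖ {x}) ≠ ∅ for every such U.
  x = p93: open {p93} ∋ x has {p93} ∩ (A ∖ {p93}) = ∅, so x is NOT a limit point.
  x = p94: opens ∋ x are {p94, p95, p96, p97}, {p93, p94, p95, p96, p97}; each meets A ∖ {p94}, so x IS a limit point.
  x = p95: open {p95} ∋ x has {p95} ∩ (A ∖ {p95}) = ∅, so x is NOT a limit point.
  x = p96: opens ∋ x are {p94, p95, p96, p97}, {p93, p94, p95, p96, p97}; each meets A ∖ {p96}, so x IS a limit point.
  x = p97: opens ∋ x are {p94, p95, p96, p97}, {p93, p94, p95, p96, p97}; each meets A ∖ {p97}, so x IS a limit point.
Collecting: A' = {p94, p96, p97}.


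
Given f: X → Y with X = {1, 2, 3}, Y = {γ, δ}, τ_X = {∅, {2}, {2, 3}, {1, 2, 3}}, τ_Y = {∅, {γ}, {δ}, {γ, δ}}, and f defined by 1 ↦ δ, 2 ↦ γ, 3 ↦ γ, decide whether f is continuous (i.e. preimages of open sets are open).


f is NOT continuous.

Compute f^{-1}(U) for each U ∈ τ_Y:
  U = ∅: f^{-1}(U) = ∅ ∈ τ_X ✓.
  U = {γ}: f^{-1}(U) = {2, 3} ∈ τ_X ✓.
  U = {δ}: f^{-1}(U) = {1} ∉ τ_X ✗.
  U = {γ, δ}: f^{-1}(U) = {1, 2, 3} ∈ τ_X ✓.
Found U = {δ} with f^{-1}(U) = {1} not in τ_X. Therefore f is NOT continuous.


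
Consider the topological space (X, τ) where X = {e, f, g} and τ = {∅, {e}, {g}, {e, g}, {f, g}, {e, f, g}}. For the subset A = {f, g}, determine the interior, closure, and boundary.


int(A) = {f, g}, cl(A) = {f, g}, ∂A = ∅.

Closed sets in (X, τ) are complements of opens:
  closed(X, τ) = {∅, {e}, {f}, {e, f}, {f, g}, {e, f, g}}.
int(A) = ⋃ {U ∈ τ : U ⊆ A}. Opens contained in A: ∅, {g}, {f, g}.
Taking the union of these: int(A) = {f, g}.
cl(A) = ⋂ {C closed : A ⊆ C}. Closed sets containing A: {f, g}, {e, f, g}.
Intersecting these: cl(A) = {f, g}.
∂A = cl(A) ∖ int(A) = {f, g} ∖ {f, g} = ∅.


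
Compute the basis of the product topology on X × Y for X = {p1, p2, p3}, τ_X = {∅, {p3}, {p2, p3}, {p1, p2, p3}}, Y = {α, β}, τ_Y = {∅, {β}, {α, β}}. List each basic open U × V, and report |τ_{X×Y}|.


Basis B = {∅ × ∅, {p3} × {β}, {p2, p3} × {β}, {p3} × {α, β}, {p1, p2, p3} × {β}, {p2, p3} × {α, β}, {p1, p2, p3} × {α, β}}; |τ_{X×Y}| = 10.

Enumerate products U × V with U ∈ τ_X, V ∈ τ_Y (deduplicated):
  ∅ × ∅ = {} (∅)
  {p3} × {β} = {(p3,β)}
  {p2, p3} × {β} = {(p2,β), (p3,β)}
  {p3} × {α, β} = {(p3,α), (p3,β)}
  {p1, p2, p3} × {β} = {(p1,β), (p2,β), (p3,β)}
  {p2, p3} × {α, β} = {(p2,α), (p2,β), (p3,α), (p3,β)}
  {p1, p2, p3} × {α, β} = {(p1,α), (p1,β), (p2,α), (p2,β), (p3,α), (p3,β)}
These 7 distinct sets form the basis B.
Close under arbitrary unions to get τ_{X×Y}; counting gives |τ_{X×Y}| = 10.


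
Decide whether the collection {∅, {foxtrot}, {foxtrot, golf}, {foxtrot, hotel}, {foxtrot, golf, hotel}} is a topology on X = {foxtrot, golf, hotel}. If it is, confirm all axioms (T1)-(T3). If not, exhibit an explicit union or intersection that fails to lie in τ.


τ IS a topology on X.

Axiom (T1): ∅ ∈ τ? Yes; X ∈ τ? Yes.
Axiom (T2/T3): check pairwise unions and intersections of members of τ.
All pairwise intersections and unions checked — each lies in τ. Therefore τ satisfies (T1), (T2), (T3): it IS a topology on X.


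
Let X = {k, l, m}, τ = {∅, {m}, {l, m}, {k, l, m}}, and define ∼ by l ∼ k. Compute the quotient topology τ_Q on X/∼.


X/∼ = {[k=l], [m]}; |τ_Q| = 3.

Equivalence classes: [k=l], [m].
Quotient map π: X → X/∼ sends k ↦ [k=l], l ↦ [k=l], m ↦ [m].
For each subset V ⊆ X/∼, compute π^{-1}(V) ⊆ X and check whether π^{-1}(V) ∈ τ. V is open in τ_Q iff π^{-1}(V) ∈ τ.
  V = {}: π^{-1}(V) = ∅ ∈ τ ✓.
  V = {[k=l]}: π^{-1}(V) = {k, l} ∉ τ ✗.
  V = {[m]}: π^{-1}(V) = {m} ∈ τ ✓.
  V = {[k=l], [m]}: π^{-1}(V) = {k, l, m} ∈ τ ✓.
Open sets in the quotient: τ_Q = {{}, {[m]}, {[k=l], [m]}} (3 elements).


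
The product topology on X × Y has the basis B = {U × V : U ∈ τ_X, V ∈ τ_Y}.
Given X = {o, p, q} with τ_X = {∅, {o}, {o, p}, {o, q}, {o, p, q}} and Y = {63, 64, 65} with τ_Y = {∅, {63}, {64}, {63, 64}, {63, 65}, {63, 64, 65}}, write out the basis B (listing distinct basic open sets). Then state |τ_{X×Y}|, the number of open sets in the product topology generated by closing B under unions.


Basis B = {∅ × ∅, {o} × {63}, {o} × {64}, {o} × {63, 64}, {o} × {63, 65}, {o, p} × {63}, {o, q} × {63}, {o, p} × {64}, {o, q} × {64}, {o} × {63, 64, 65}, {o, p, q} × {63}, {o, p, q} × {64}, {o, p} × {63, 64}, {o, q} × {63, 64}, {o, p} × {63, 65}, {o, q} × {63, 65}, {o, p} × {63, 64, 65}, {o, q} × {63, 64, 65}, {o, p, q} × {63, 64}, {o, p, q} × {63, 65}, {o, p, q} × {63, 64, 65}}; |τ_{X×Y}| = 70.

Enumerate products U × V with U ∈ τ_X, V ∈ τ_Y (deduplicated):
  ∅ × ∅ = {} (∅)
  {o} × {63} = {(o,63)}
  {o} × {64} = {(o,64)}
  {o} × {63, 64} = {(o,63), (o,64)}
  {o} × {63, 65} = {(o,63), (o,65)}
  {o, p} × {63} = {(o,63), (p,63)}
  {o, q} × {63} = {(o,63), (q,63)}
  {o, p} × {64} = {(o,64), (p,64)}
  {o, q} × {64} = {(o,64), (q,64)}
  {o} × {63, 64, 65} = {(o,63), (o,64), (o,65)}
  {o, p, q} × {63} = {(o,63), (p,63), (q,63)}
  {o, p, q} × {64} = {(o,64), (p,64), (q,64)}
  {o, p} × {63, 64} = {(o,63), (o,64), (p,63), (p,64)}
  {o, q} × {63, 64} = {(o,63), (o,64), (q,63), (q,64)}
  {o, p} × {63, 65} = {(o,63), (o,65), (p,63), (p,65)}
  {o, q} × {63, 65} = {(o,63), (o,65), (q,63), (q,65)}
  {o, p} × {63, 64, 65} = {(o,63), (o,64), (o,65), (p,63), (p,64), (p,65)}
  {o, q} × {63, 64, 65} = {(o,63), (o,64), (o,65), (q,63), (q,64), (q,65)}
  {o, p, q} × {63, 64} = {(o,63), (o,64), (p,63), (p,64), (q,63), (q,64)}
  {o, p, q} × {63, 65} = {(o,63), (o,65), (p,63), (p,65), (q,63), (q,65)}
  {o, p, q} × {63, 64, 65} = {(o,63), (o,64), (o,65), (p,63), (p,64), (p,65), (q,63), (q,64), (q,65)}
These 21 distinct sets form the basis B.
Close under arbitrary unions to get τ_{X×Y}; counting gives |τ_{X×Y}| = 70.


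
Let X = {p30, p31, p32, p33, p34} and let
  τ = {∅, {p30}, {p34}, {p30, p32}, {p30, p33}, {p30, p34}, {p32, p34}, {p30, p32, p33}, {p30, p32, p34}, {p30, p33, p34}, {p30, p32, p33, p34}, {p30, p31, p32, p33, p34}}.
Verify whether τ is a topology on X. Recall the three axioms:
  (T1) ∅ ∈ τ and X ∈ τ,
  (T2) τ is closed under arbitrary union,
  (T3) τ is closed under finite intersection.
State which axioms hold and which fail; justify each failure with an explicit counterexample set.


τ is NOT a topology on X.

Axiom (T1): ∅ ∈ τ? Yes; X ∈ τ? Yes.
Axiom (T2/T3): check pairwise unions and intersections of members of τ.
Counterexample for (T3): {p30, p32} ∩ {p32, p34} = {p32} ∉ τ. Therefore τ is NOT a topology.


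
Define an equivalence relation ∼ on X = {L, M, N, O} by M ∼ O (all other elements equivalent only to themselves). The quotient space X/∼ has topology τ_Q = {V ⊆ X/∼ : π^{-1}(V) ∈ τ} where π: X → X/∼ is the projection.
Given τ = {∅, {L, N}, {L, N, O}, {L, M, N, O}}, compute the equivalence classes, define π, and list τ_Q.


X/∼ = {[L], [M=O], [N]}; |τ_Q| = 3.

Equivalence classes: [L], [M=O], [N].
Quotient map π: X → X/∼ sends L ↦ [L], M ↦ [M=O], N ↦ [N], O ↦ [M=O].
For each subset V ⊆ X/∼, compute π^{-1}(V) ⊆ X and check whether π^{-1}(V) ∈ τ. V is open in τ_Q iff π^{-1}(V) ∈ τ.
  V = {}: π^{-1}(V) = ∅ ∈ τ ✓.
  V = {[L]}: π^{-1}(V) = {L} ∉ τ ✗.
  V = {[M=O]}: π^{-1}(V) = {M, O} ∉ τ ✗.
  V = {[L], [M=O]}: π^{-1}(V) = {L, M, O} ∉ τ ✗.
  V = {[N]}: π^{-1}(V) = {N} ∉ τ ✗.
  V = {[L], [N]}: π^{-1}(V) = {L, N} ∈ τ ✓.
  V = {[M=O], [N]}: π^{-1}(V) = {M, N, O} ∉ τ ✗.
  V = {[L], [M=O], [N]}: π^{-1}(V) = {L, M, N, O} ∈ τ ✓.
Open sets in the quotient: τ_Q = {{}, {[L], [N]}, {[L], [M=O], [N]}} (3 elements).


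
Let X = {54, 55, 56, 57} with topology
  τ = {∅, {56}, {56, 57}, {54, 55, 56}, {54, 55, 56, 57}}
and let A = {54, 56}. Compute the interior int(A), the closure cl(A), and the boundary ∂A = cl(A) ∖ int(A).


int(A) = {56}, cl(A) = {54, 55, 56, 57}, ∂A = {54, 55, 57}.

Closed sets in (X, τ) are complements of opens:
  closed(X, τ) = {∅, {57}, {54, 55}, {54, 55, 57}, {54, 55, 56, 57}}.
int(A) = ⋃ {U ∈ τ : U ⊆ A}. Opens contained in A: ∅, {56}.
Taking the union of these: int(A) = {56}.
cl(A) = ⋂ {C closed : A ⊆ C}. Closed sets containing A: {54, 55, 56, 57}.
Intersecting these: cl(A) = {54, 55, 56, 57}.
∂A = cl(A) ∖ int(A) = {54, 55, 56, 57} ∖ {56} = {54, 55, 57}.


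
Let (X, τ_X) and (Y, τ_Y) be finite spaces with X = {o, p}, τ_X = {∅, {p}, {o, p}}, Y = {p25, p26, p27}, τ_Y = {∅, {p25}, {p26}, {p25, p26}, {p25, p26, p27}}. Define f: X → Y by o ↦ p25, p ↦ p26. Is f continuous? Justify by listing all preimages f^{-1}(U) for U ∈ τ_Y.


f is NOT continuous.

Compute f^{-1}(U) for each U ∈ τ_Y:
  U = ∅: f^{-1}(U) = ∅ ∈ τ_X ✓.
  U = {p25}: f^{-1}(U) = {o} ∉ τ_X ✗.
  U = {p26}: f^{-1}(U) = {p} ∈ τ_X ✓.
  U = {p25, p26}: f^{-1}(U) = {o, p} ∈ τ_X ✓.
  U = {p25, p26, p27}: f^{-1}(U) = {o, p} ∈ τ_X ✓.
Found U = {p25} with f^{-1}(U) = {o} not in τ_X. Therefore f is NOT continuous.


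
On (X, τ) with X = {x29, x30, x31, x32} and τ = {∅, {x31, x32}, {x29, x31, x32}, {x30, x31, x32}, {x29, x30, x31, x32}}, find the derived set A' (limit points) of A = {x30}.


A' = ∅

For each x ∈ X, list the open sets U ∈ τ with x ∈ U, then check whether U ∩ (A ∖ {x}) ≠ ∅ for every such U.
  x = x29: open {x29, x31, x32} ∋ x has {x29, x31, x32} ∩ (A ∖ {x29}) = ∅, so x is NOT a limit point.
  x = x30: open {x30, x31, x32} ∋ x has {x30, x31, x32} ∩ (A ∖ {x30}) = ∅, so x is NOT a limit point.
  x = x31: open {x31, x32} ∋ x has {x31, x32} ∩ (A ∖ {x31}) = ∅, so x is NOT a limit point.
  x = x32: open {x31, x32} ∋ x has {x31, x32} ∩ (A ∖ {x32}) = ∅, so x is NOT a limit point.
Collecting: A' = ∅.
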